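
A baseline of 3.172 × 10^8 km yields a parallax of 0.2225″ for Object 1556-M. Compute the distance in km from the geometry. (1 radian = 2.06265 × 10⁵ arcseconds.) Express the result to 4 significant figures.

θ = 0.2225″ = 0.2225/206265 = 1.0787 × 10^-6 rad.
d = B/θ = (3.172 × 10^8) / (1.0787 × 10^-6) = 2.9406 × 10^14 km.

2.941 × 10^14 km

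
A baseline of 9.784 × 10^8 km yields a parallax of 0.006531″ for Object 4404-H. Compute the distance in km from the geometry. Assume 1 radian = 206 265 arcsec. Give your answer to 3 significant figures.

θ = 0.006531″ = 0.006531/206265 = 3.1663 × 10^-8 rad.
d = B/θ = (9.784 × 10^8) / (3.1663 × 10^-8) = 3.0900 × 10^16 km.

3.09 × 10^16 km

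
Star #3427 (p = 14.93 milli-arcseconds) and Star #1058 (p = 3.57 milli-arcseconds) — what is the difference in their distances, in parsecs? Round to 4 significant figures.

213.1 pc

d_A = 1/0.01493″ = 66.979 pc; d_B = 1/0.003570″ = 280.11 pc.
|d_B − d_A| = |280.11 − 66.979| = 213.13 pc.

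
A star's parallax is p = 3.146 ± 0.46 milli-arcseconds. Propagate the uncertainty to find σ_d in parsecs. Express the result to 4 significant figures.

46.48 pc

d = 1/p, so σ_d = σ_p / p².
σ_d = 0.000460 / (0.003146)² = 0.000460 / 0.0000098973 = 46.477 pc.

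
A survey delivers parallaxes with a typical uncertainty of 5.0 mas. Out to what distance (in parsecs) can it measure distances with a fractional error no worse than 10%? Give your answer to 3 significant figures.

σ_d/d = σ_p/p, so the condition is σ_p/p ≤ 0.10, i.e. p ≥ σ_p/0.10.
p_min = 5.0/0.10 = 50 mas = 0.05 arcsec.
d_max = 1/p_min = 1/0.05 = 20 pc.

20.0 pc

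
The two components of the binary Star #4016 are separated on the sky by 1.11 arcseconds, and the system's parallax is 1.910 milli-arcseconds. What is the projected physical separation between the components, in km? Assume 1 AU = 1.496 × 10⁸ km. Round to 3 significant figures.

d = 1/p = 1/0.001910″ = 523.56 pc.
At distance d (pc), an angle of θ arcsec spans θ·d AU: s = 1.11 × 523.56 = 581.15 AU.
= 581.15 × 1.496 × 10⁸ km = 8.6940 × 10^10 km.

8.69 × 10^10 km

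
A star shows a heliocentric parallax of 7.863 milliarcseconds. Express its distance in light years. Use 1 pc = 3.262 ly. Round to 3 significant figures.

p = 7.863 milliarcseconds = 0.007863 arcsec.
d = 1/p = 1/0.007863 = 127.18 pc.
In light-years: 127.18 × 3.262 = 414.86 ly.

415 light years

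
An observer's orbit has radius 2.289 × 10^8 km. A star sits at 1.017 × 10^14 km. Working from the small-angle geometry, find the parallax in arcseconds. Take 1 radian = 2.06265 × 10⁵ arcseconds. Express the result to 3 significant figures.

0.464 arcsec

θ ≈ B/d = (2.289 × 10^8) / (1.017 × 10^14) = 2.2507 × 10^-6 rad.
In arcseconds: 2.2507 × 10^-6 × 206265 = 0.46424″.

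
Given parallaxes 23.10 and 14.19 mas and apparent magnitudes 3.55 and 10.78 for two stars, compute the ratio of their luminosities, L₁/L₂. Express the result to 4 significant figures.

L₁/L₂ = 294.3

d₁ = 1/p₁ = 1/0.02310″ = 43.29 pc; d₂ = 1/p₂ = 1/0.01419″ = 70.472 pc.
M₁ = m₁ − 5 log₁₀ d₁ + 5 = 3.55 − 8.1819 + 5 = 0.3681.
M₂ = 10.78 − 9.2401 + 5 = 6.5399.
L₁/L₂ = 10^(0.4(M₂ − M₁)) = 10^(0.4 × 6.1718) = 10^2.46872 = 294.25.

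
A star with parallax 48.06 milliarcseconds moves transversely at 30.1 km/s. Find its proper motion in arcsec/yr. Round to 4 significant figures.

d = 1/p = 1/0.04806″ = 20.807 pc.
μ = v_t / (4.74 d) = 30.1 / (4.74 × 20.807) = 30.1 / 98.625 = 0.3052 ″/yr.

0.3052 arcsec/yr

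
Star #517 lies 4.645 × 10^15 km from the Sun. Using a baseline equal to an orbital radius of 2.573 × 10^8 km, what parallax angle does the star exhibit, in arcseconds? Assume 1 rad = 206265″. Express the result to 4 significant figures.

0.01143 arcsec

θ ≈ B/d = (2.573 × 10^8) / (4.645 × 10^15) = 5.5393 × 10^-8 rad.
In arcseconds: 5.5393 × 10^-8 × 206265 = 0.011426″.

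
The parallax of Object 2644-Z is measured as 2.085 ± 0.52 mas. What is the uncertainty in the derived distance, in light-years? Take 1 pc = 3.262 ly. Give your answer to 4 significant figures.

d = 1/p, so σ_d = σ_p / p².
σ_d = 0.000520 / (0.002085)² = 0.000520 / 0.0000043472 = 119.62 pc = 119.62 × 3.262 ly = 390.2 ly.

390.2 ly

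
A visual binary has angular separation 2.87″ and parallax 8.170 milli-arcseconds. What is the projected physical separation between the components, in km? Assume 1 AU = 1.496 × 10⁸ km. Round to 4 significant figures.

5.255 × 10^10 km

d = 1/p = 1/0.008170″ = 122.4 pc.
At distance d (pc), an angle of θ arcsec spans θ·d AU: s = 2.87 × 122.4 = 351.29 AU.
= 351.29 × 1.496 × 10⁸ km = 5.2553 × 10^10 km.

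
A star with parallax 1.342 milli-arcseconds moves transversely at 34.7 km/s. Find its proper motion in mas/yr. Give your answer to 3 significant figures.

9.82 mas/yr

d = 1/p = 1/0.001342″ = 745.16 pc.
μ = v_t / (4.74 d) = 34.7 / (4.74 × 745.16) = 34.7 / 3532.1 = 0.0098242 ″/yr = 9.8242 mas/yr.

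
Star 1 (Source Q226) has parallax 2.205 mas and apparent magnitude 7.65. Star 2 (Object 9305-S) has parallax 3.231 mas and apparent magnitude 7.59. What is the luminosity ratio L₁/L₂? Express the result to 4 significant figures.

d₁ = 1/p₁ = 1/0.002205″ = 453.51 pc; d₂ = 1/p₂ = 1/0.003231″ = 309.5 pc.
M₁ = m₁ − 5 log₁₀ d₁ + 5 = 7.65 − 13.2829 + 5 = -0.6329.
M₂ = 7.59 − 12.4533 + 5 = 0.1367.
L₁/L₂ = 10^(0.4(M₂ − M₁)) = 10^(0.4 × 0.7696) = 10^0.30784 = 2.0316.

L₁/L₂ = 2.032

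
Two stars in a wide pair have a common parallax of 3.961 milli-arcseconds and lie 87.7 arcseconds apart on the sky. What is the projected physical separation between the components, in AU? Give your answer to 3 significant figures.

22100 AU

d = 1/p = 1/0.003961″ = 252.46 pc.
At distance d (pc), an angle of θ arcsec spans θ·d AU: s = 87.7 × 252.46 = 22141 AU.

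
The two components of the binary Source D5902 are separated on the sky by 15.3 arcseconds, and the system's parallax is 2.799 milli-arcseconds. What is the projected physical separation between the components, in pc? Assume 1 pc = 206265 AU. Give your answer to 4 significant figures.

d = 1/p = 1/0.002799″ = 357.27 pc.
At distance d (pc), an angle of θ arcsec spans θ·d AU: s = 15.3 × 357.27 = 5466.2 AU.
= 5466.2 / 206265 = 0.026501 pc.

0.02650 pc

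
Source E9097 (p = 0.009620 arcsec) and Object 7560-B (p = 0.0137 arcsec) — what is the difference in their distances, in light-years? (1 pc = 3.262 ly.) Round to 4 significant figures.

101.0 ly

d_A = 1/0.009620″ = 103.95 pc; d_B = 1/0.01370″ = 72.993 pc.
|d_B − d_A| = |72.993 − 103.95| = 30.957 pc = 30.957 × 3.262 ly = 100.98 ly.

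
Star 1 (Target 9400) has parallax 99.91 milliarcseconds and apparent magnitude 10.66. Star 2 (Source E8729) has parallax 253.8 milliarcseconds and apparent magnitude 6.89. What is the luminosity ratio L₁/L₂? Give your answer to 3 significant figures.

L₁/L₂ = 0.200

d₁ = 1/p₁ = 1/0.09991″ = 10.009 pc; d₂ = 1/p₂ = 1/0.2538″ = 3.9401 pc.
M₁ = m₁ − 5 log₁₀ d₁ + 5 = 10.66 − 5.0020 + 5 = 10.6580.
M₂ = 6.89 − 2.9775 + 5 = 8.9125.
L₁/L₂ = 10^(0.4(M₂ − M₁)) = 10^(0.4 × (-1.7455)) = 10^(-0.69820) = 0.20035.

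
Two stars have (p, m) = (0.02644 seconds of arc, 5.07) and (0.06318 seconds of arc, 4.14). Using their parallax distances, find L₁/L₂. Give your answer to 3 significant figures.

L₁/L₂ = 2.42

d₁ = 1/p₁ = 1/0.02644″ = 37.821 pc; d₂ = 1/p₂ = 1/0.06318″ = 15.828 pc.
M₁ = m₁ − 5 log₁₀ d₁ + 5 = 5.07 − 7.8887 + 5 = 2.1813.
M₂ = 4.14 − 5.9971 + 5 = 3.1429.
L₁/L₂ = 10^(0.4(M₂ − M₁)) = 10^(0.4 × 0.9616) = 10^0.38464 = 2.4246.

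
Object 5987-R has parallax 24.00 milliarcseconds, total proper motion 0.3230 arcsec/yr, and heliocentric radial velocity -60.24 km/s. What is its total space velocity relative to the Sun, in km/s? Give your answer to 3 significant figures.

87.7 km/s

d = 1/p = 1/0.02400″ = 41.667 pc.
v_t = 4.740 μ d = 4.740 × 0.3230 × 41.667 = 63.793 km/s.
v = √(v_r² + v_t²) = √((-60.24)² + 63.793²) = √7698.4 = 87.741 km/s.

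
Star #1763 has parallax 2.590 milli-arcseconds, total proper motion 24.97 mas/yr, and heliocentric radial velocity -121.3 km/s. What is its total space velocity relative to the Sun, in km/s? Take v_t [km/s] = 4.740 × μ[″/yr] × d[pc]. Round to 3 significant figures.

d = 1/p = 1/0.002590″ = 386.1 pc.
μ = 24.97 mas/yr = 0.02497 ″/yr.
v_t = 4.740 μ d = 4.740 × 0.02497 × 386.1 = 45.698 km/s.
v = √(v_r² + v_t²) = √((-121.3)² + 45.698²) = √16802 = 129.62 km/s.

130 km/s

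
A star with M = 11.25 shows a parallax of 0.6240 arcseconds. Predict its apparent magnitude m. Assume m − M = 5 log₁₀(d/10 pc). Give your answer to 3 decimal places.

m = 7.274

d = 1/p = 1/0.6240″ = 1.6026 pc.
m − M = 5 log₁₀ d − 5 = 5 log₁₀(1.6026) − 5 = 1.0241 − 5 = -3.9759.
m = M + (m − M) = 11.25 + (-3.9759) = 7.274.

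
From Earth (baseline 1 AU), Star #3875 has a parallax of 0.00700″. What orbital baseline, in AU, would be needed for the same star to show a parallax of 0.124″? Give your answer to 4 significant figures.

Parallax scales linearly with baseline: p ∝ B, so B = p_target / p_Earth × 1 AU.
B = 0.124 / 0.00700 = 17.714 AU.

17.71 AU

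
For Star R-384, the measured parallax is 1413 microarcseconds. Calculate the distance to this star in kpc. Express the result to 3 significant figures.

0.708 kpc

p = 1413 microarcseconds = 0.001413 arcsec.
d = 1/p = 1/0.001413 = 707.71 pc.
= 0.70771 kpc.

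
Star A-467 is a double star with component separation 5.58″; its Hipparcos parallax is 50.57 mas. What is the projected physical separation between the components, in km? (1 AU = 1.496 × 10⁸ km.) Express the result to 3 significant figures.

1.65 × 10^10 km

d = 1/p = 1/0.05057″ = 19.775 pc.
At distance d (pc), an angle of θ arcsec spans θ·d AU: s = 5.58 × 19.775 = 110.34 AU.
= 110.34 × 1.496 × 10⁸ km = 1.6507 × 10^10 km.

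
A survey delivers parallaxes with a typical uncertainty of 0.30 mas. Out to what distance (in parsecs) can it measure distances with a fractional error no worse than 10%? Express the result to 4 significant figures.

σ_d/d = σ_p/p, so the condition is σ_p/p ≤ 0.10, i.e. p ≥ σ_p/0.10.
p_min = 0.30/0.10 = 3 mas = 0.003 arcsec.
d_max = 1/p_min = 1/0.003 = 333.33 pc.

333.3 pc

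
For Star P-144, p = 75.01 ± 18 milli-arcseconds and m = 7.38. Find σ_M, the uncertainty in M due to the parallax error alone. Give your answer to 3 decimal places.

M = m − 5 log₁₀ d + 5 = m + 5 log₁₀ p + 5, so ∂M/∂p = 5/(p ln 10).
σ_M = (5/ln 10) · (σ_p/p) = 2.1715 × 18/75.01 = 2.1715 × 0.23997 = 0.52109.

σ_M = 0.521 mag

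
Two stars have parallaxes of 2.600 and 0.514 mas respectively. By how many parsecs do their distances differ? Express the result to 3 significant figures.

1560 pc

d_A = 1/0.002600″ = 384.62 pc; d_B = 1/0.0005140″ = 1945.5 pc.
|d_B − d_A| = |1945.5 − 384.62| = 1560.9 pc.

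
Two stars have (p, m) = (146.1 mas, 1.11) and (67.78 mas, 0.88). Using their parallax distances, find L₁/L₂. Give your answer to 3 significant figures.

d₁ = 1/p₁ = 1/0.1461″ = 6.8446 pc; d₂ = 1/p₂ = 1/0.06778″ = 14.754 pc.
M₁ = m₁ − 5 log₁₀ d₁ + 5 = 1.11 − 4.1767 + 5 = 1.9333.
M₂ = 0.88 − 5.8445 + 5 = 0.0355.
L₁/L₂ = 10^(0.4(M₂ − M₁)) = 10^(0.4 × (-1.8978)) = 10^(-0.75912) = 0.17413.

L₁/L₂ = 0.174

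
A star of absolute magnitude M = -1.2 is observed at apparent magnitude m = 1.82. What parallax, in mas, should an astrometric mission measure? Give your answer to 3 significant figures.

m − M = 1.82 − (-1.2) = 3.02.
d = 10^((m−M)/5 + 1) = 10^1.604 = 40.179 pc.
p = 1/d = 1/40.179 = 0.024889 arcsec = 24.889 mas.

24.9 mas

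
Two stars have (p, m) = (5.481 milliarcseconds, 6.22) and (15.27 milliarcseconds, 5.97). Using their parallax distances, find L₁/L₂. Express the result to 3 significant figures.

d₁ = 1/p₁ = 1/0.005481″ = 182.45 pc; d₂ = 1/p₂ = 1/0.01527″ = 65.488 pc.
M₁ = m₁ − 5 log₁₀ d₁ + 5 = 6.22 − 11.3057 + 5 = -0.0857.
M₂ = 5.97 − 9.0808 + 5 = 1.8892.
L₁/L₂ = 10^(0.4(M₂ − M₁)) = 10^(0.4 × 1.9749) = 10^0.78996 = 6.1654.

L₁/L₂ = 6.17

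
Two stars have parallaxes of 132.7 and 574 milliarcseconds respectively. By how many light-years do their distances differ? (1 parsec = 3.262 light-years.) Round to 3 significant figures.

d_A = 1/0.1327″ = 7.5358 pc; d_B = 1/0.5740″ = 1.7422 pc.
|d_B − d_A| = |1.7422 − 7.5358| = 5.7936 pc = 5.7936 × 3.262 ly = 18.899 ly.

18.9 ly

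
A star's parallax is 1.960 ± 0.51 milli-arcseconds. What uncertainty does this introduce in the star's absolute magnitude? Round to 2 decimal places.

M = m − 5 log₁₀ d + 5 = m + 5 log₁₀ p + 5, so ∂M/∂p = 5/(p ln 10).
σ_M = (5/ln 10) · (σ_p/p) = 2.1715 × 0.51/1.960 = 2.1715 × 0.2602 = 0.56502.

σ_M = 0.57 mag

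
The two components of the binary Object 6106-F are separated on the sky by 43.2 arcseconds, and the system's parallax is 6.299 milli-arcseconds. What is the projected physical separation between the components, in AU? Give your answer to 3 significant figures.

d = 1/p = 1/0.006299″ = 158.76 pc.
At distance d (pc), an angle of θ arcsec spans θ·d AU: s = 43.2 × 158.76 = 6858.4 AU.

6860 AU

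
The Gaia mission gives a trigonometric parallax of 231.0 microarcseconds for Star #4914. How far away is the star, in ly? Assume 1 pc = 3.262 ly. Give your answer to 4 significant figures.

14120 ly

p = 231.0 microarcseconds = 0.0002310 arcsec.
d = 1/p = 1/0.0002310 = 4329 pc.
In light-years: 4329 × 3.262 = 14121 ly.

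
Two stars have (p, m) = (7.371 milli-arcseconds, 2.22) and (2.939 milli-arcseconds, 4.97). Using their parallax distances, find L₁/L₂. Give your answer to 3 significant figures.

L₁/L₂ = 2.00

d₁ = 1/p₁ = 1/0.007371″ = 135.67 pc; d₂ = 1/p₂ = 1/0.002939″ = 340.25 pc.
M₁ = m₁ − 5 log₁₀ d₁ + 5 = 2.22 − 10.6624 + 5 = -3.4424.
M₂ = 4.97 − 12.6590 + 5 = -2.6890.
L₁/L₂ = 10^(0.4(M₂ − M₁)) = 10^(0.4 × 0.7534) = 10^0.30136 = 2.0015.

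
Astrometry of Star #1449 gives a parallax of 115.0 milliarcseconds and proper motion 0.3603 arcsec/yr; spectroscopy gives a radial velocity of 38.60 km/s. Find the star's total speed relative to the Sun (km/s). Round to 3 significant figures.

41.4 km/s

d = 1/p = 1/0.1150″ = 8.6957 pc.
v_t = 4.740 μ d = 4.740 × 0.3603 × 8.6957 = 14.851 km/s.
v = √(v_r² + v_t²) = √(38.60² + 14.851²) = √1710.51 = 41.358 km/s.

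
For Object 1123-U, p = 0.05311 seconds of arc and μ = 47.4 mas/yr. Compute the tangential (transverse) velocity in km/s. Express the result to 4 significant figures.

4.230 km/s

d = 1/p = 1/0.05311″ = 18.829 pc.
μ = 47.4 mas/yr = 0.0474 ″/yr.
v_t = 4.74 × μ × d = 4.74 × 0.0474 × 18.829 = 4.2304 km/s.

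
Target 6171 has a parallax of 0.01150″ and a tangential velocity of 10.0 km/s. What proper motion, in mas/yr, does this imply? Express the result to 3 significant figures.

24.3 mas/yr

d = 1/p = 1/0.01150″ = 86.957 pc.
μ = v_t / (4.74 d) = 10.0 / (4.74 × 86.957) = 10.0 / 412.18 = 0.024261 ″/yr = 24.261 mas/yr.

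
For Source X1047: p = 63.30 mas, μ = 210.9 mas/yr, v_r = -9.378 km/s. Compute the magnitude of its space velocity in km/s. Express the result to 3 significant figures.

18.4 km/s

d = 1/p = 1/0.06330″ = 15.798 pc.
μ = 210.9 mas/yr = 0.2109 ″/yr.
v_t = 4.740 μ d = 4.740 × 0.2109 × 15.798 = 15.793 km/s.
v = √(v_r² + v_t²) = √((-9.378)² + 15.793²) = √337.366 = 18.368 km/s.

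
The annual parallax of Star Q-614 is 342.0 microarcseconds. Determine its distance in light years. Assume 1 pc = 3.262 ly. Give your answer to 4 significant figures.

p = 342.0 microarcseconds = 0.0003420 arcsec.
d = 1/p = 1/0.0003420 = 2924 pc.
In light-years: 2924 × 3.262 = 9538.1 ly.

9538 light years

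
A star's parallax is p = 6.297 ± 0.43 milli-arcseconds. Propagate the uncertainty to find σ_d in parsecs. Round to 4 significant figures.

10.84 pc

d = 1/p, so σ_d = σ_p / p².
σ_d = 0.000430 / (0.006297)² = 0.000430 / 0.000039652 = 10.844 pc.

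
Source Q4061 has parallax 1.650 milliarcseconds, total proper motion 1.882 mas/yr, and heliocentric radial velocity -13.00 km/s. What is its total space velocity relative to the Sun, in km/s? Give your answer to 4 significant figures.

d = 1/p = 1/0.001650″ = 606.06 pc.
μ = 1.882 mas/yr = 0.001882 ″/yr.
v_t = 4.740 μ d = 4.740 × 0.001882 × 606.06 = 5.4065 km/s.
v = √(v_r² + v_t²) = √((-13.00)² + 5.4065²) = √198.23 = 14.079 km/s.

14.08 km/s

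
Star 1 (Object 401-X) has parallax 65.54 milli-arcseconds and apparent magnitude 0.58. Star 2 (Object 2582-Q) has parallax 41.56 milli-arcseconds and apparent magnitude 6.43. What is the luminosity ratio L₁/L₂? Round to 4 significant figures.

L₁/L₂ = 87.97

d₁ = 1/p₁ = 1/0.06554″ = 15.258 pc; d₂ = 1/p₂ = 1/0.04156″ = 24.062 pc.
M₁ = m₁ − 5 log₁₀ d₁ + 5 = 0.58 − 5.9175 + 5 = -0.3375.
M₂ = 6.43 − 6.9067 + 5 = 4.5233.
L₁/L₂ = 10^(0.4(M₂ − M₁)) = 10^(0.4 × 4.8608) = 10^1.94432 = 87.967.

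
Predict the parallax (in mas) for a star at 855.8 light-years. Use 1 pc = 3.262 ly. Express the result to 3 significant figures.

3.81 mas

d = 855.8 ly ÷ 3.262 = 262.35 pc.
p = 1/d = 1/262.35 = 0.0038117 arcsec.
= 0.0038117 × 1000 = 3.8117 mas.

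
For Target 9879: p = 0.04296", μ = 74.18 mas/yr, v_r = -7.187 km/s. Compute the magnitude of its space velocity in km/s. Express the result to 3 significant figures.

d = 1/p = 1/0.04296″ = 23.277 pc.
μ = 74.18 mas/yr = 0.07418 ″/yr.
v_t = 4.740 μ d = 4.740 × 0.07418 × 23.277 = 8.1845 km/s.
v = √(v_r² + v_t²) = √((-7.187)² + 8.1845²) = √118.639 = 10.892 km/s.

10.9 km/s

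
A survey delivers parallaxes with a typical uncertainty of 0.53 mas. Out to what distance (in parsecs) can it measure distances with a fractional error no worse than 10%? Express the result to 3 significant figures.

σ_d/d = σ_p/p, so the condition is σ_p/p ≤ 0.10, i.e. p ≥ σ_p/0.10.
p_min = 0.53/0.10 = 5.3 mas = 0.0053 arcsec.
d_max = 1/p_min = 1/0.0053 = 188.68 pc.

189 pc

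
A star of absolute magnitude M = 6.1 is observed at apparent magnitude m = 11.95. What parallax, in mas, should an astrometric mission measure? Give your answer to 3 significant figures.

m − M = 11.95 − 6.1 = 5.85.
d = 10^((m−M)/5 + 1) = 10^2.170 = 147.91 pc.
p = 1/d = 1/147.91 = 0.0067609 arcsec = 6.7609 mas.

6.76 mas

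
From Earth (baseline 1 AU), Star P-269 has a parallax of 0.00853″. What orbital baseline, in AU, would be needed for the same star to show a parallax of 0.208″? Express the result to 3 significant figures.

Parallax scales linearly with baseline: p ∝ B, so B = p_target / p_Earth × 1 AU.
B = 0.208 / 0.00853 = 24.385 AU.

24.4 AU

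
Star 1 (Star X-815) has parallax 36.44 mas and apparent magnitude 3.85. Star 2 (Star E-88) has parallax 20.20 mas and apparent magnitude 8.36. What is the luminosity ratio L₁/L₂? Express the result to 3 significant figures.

L₁/L₂ = 19.6

d₁ = 1/p₁ = 1/0.03644″ = 27.442 pc; d₂ = 1/p₂ = 1/0.02020″ = 49.505 pc.
M₁ = m₁ − 5 log₁₀ d₁ + 5 = 3.85 − 7.1921 + 5 = 1.6579.
M₂ = 8.36 − 8.4732 + 5 = 4.8868.
L₁/L₂ = 10^(0.4(M₂ − M₁)) = 10^(0.4 × 3.2289) = 10^1.29156 = 19.569.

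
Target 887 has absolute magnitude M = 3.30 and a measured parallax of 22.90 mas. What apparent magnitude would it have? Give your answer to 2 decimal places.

m = 6.50

d = 1/p = 1/0.02290″ = 43.668 pc.
m − M = 5 log₁₀ d − 5 = 5 log₁₀(43.668) − 5 = 8.2008 − 5 = 3.2008.
m = M + (m − M) = 3.30 + 3.2008 = 6.50.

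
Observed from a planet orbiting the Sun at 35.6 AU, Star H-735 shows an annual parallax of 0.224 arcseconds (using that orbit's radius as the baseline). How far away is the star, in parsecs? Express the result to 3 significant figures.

With baseline B (in AU) and parallax p (in arcsec), d = B/p parsecs.
d = 35.6 / 0.224 = 158.93 pc.

159 pc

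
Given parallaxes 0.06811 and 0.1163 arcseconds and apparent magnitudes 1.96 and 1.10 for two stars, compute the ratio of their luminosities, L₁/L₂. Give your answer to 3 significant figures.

L₁/L₂ = 1.32

d₁ = 1/p₁ = 1/0.06811″ = 14.682 pc; d₂ = 1/p₂ = 1/0.1163″ = 8.5985 pc.
M₁ = m₁ − 5 log₁₀ d₁ + 5 = 1.96 − 5.8339 + 5 = 1.1261.
M₂ = 1.10 − 4.6721 + 5 = 1.4279.
L₁/L₂ = 10^(0.4(M₂ − M₁)) = 10^(0.4 × 0.3018) = 10^0.12072 = 1.3204.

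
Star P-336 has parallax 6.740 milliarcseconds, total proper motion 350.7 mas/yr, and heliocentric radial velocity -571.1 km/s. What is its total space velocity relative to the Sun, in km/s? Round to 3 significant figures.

d = 1/p = 1/0.006740″ = 148.37 pc.
μ = 350.7 mas/yr = 0.3507 ″/yr.
v_t = 4.740 μ d = 4.740 × 0.3507 × 148.37 = 246.64 km/s.
v = √(v_r² + v_t²) = √((-571.1)² + 246.64²) = √386986 = 622.08 km/s.

622 km/s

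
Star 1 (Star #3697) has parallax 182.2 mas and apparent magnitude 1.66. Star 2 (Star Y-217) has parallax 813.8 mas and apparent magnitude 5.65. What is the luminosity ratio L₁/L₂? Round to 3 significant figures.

d₁ = 1/p₁ = 1/0.1822″ = 5.4885 pc; d₂ = 1/p₂ = 1/0.8138″ = 1.2288 pc.
M₁ = m₁ − 5 log₁₀ d₁ + 5 = 1.66 − 3.6973 + 5 = 2.9627.
M₂ = 5.65 − 0.4474 + 5 = 10.2026.
L₁/L₂ = 10^(0.4(M₂ − M₁)) = 10^(0.4 × 7.2399) = 10^2.89596 = 786.97.

L₁/L₂ = 787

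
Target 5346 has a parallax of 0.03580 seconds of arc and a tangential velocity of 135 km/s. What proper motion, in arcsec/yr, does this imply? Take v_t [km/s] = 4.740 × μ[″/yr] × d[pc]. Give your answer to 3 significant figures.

d = 1/p = 1/0.03580″ = 27.933 pc.
μ = v_t / (4.74 d) = 135 / (4.74 × 27.933) = 135 / 132.4 = 1.0196 ″/yr.

1.02 arcsec/yr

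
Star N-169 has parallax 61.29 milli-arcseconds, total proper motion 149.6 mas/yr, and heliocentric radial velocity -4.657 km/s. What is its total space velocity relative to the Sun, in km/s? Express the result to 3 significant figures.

d = 1/p = 1/0.06129″ = 16.316 pc.
μ = 149.6 mas/yr = 0.1496 ″/yr.
v_t = 4.740 μ d = 4.740 × 0.1496 × 16.316 = 11.57 km/s.
v = √(v_r² + v_t²) = √((-4.657)² + 11.57²) = √155.553 = 12.472 km/s.

12.5 km/s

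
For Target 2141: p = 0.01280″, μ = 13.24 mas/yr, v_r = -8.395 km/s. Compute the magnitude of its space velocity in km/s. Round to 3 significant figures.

d = 1/p = 1/0.01280″ = 78.125 pc.
μ = 13.24 mas/yr = 0.01324 ″/yr.
v_t = 4.740 μ d = 4.740 × 0.01324 × 78.125 = 4.9029 km/s.
v = √(v_r² + v_t²) = √((-8.395)² + 4.9029²) = √94.5145 = 9.7219 km/s.

9.72 km/s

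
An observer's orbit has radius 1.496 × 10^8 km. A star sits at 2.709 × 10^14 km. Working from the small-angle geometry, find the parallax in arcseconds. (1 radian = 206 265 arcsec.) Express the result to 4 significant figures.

θ ≈ B/d = (1.496 × 10^8) / (2.709 × 10^14) = 5.5223 × 10^-7 rad.
In arcseconds: 5.5223 × 10^-7 × 206265 = 0.11391″.

0.1139 arcsec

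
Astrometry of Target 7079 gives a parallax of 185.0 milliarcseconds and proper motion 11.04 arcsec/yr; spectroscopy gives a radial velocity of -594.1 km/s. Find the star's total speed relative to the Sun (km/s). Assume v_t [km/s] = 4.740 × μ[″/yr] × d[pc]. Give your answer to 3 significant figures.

d = 1/p = 1/0.1850″ = 5.4054 pc.
v_t = 4.740 μ d = 4.740 × 11.04 × 5.4054 = 282.86 km/s.
v = √(v_r² + v_t²) = √((-594.1)² + 282.86²) = √432965 = 658 km/s.

658 km/s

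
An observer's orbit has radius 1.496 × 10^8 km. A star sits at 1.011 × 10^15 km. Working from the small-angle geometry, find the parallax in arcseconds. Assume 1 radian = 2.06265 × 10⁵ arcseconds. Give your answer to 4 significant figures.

θ ≈ B/d = (1.496 × 10^8) / (1.011 × 10^15) = 1.4797 × 10^-7 rad.
In arcseconds: 1.4797 × 10^-7 × 206265 = 0.030521″.

0.03052 arcsec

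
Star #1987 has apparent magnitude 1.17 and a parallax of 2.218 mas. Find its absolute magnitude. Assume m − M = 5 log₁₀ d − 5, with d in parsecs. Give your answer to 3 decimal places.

d = 1/p = 1/0.002218″ = 450.86 pc.
m − M = 5 log₁₀(450.86) − 5 = 13.2702 − 5 = 8.2702.
M = m − (m − M) = 1.17 − 8.2702 = -7.100.

M = -7.100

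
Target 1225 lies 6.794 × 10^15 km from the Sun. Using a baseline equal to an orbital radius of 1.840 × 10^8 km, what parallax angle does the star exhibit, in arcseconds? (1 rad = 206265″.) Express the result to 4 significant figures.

0.005586 arcsec

θ ≈ B/d = (1.840 × 10^8) / (6.794 × 10^15) = 2.7083 × 10^-8 rad.
In arcseconds: 2.7083 × 10^-8 × 206265 = 0.0055863″.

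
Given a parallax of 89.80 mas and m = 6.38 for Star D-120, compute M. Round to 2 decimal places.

M = 6.15

d = 1/p = 1/0.08980″ = 11.136 pc.
m − M = 5 log₁₀(11.136) − 5 = 5.2336 − 5 = 0.2336.
M = m − (m − M) = 6.38 − 0.2336 = 6.15.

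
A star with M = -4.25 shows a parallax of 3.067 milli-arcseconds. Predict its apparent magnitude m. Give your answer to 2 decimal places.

m = 3.32

d = 1/p = 1/0.003067″ = 326.05 pc.
m − M = 5 log₁₀ d − 5 = 5 log₁₀(326.05) − 5 = 12.5664 − 5 = 7.5664.
m = M + (m − M) = -4.25 + 7.5664 = 3.32.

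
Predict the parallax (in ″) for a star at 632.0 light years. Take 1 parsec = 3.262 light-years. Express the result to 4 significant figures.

d = 632.0 ly ÷ 3.262 = 193.75 pc.
p = 1/d = 1/193.75 = 0.0051613 arcsec.

0.005161 ″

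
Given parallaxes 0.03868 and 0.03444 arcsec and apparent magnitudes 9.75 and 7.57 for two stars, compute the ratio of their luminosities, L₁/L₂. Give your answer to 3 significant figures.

L₁/L₂ = 0.106

d₁ = 1/p₁ = 1/0.03868″ = 25.853 pc; d₂ = 1/p₂ = 1/0.03444″ = 29.036 pc.
M₁ = m₁ − 5 log₁₀ d₁ + 5 = 9.75 − 7.0626 + 5 = 7.6874.
M₂ = 7.57 − 7.3147 + 5 = 5.2553.
L₁/L₂ = 10^(0.4(M₂ − M₁)) = 10^(0.4 × (-2.4321)) = 10^(-0.97284) = 0.10645.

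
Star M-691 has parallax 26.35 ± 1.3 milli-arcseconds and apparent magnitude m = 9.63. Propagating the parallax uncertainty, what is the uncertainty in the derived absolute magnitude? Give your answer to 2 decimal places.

M = m − 5 log₁₀ d + 5 = m + 5 log₁₀ p + 5, so ∂M/∂p = 5/(p ln 10).
σ_M = (5/ln 10) · (σ_p/p) = 2.1715 × 1.3/26.35 = 2.1715 × 0.049336 = 0.10713.

σ_M = 0.11 mag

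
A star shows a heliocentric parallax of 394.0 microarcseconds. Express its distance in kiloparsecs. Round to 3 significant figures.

p = 394.0 microarcseconds = 0.0003940 arcsec.
d = 1/p = 1/0.0003940 = 2538.1 pc.
= 2.5381 kpc.

2.54 kpc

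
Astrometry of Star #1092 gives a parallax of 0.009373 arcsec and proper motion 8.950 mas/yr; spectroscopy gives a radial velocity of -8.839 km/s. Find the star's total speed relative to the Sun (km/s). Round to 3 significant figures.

9.93 km/s

d = 1/p = 1/0.009373″ = 106.69 pc.
μ = 8.950 mas/yr = 0.008950 ″/yr.
v_t = 4.740 μ d = 4.740 × 0.008950 × 106.69 = 4.5261 km/s.
v = √(v_r² + v_t²) = √((-8.839)² + 4.5261²) = √98.6135 = 9.9304 km/s.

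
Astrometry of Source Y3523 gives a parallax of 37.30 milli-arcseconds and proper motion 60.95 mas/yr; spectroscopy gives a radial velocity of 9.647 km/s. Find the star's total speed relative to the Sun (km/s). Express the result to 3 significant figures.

d = 1/p = 1/0.03730″ = 26.81 pc.
μ = 60.95 mas/yr = 0.06095 ″/yr.
v_t = 4.740 μ d = 4.740 × 0.06095 × 26.81 = 7.7455 km/s.
v = √(v_r² + v_t²) = √(9.647² + 7.7455²) = √153.057 = 12.372 km/s.

12.4 km/s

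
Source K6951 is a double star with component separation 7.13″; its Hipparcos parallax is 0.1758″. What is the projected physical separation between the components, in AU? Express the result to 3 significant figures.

40.6 AU

d = 1/p = 1/0.1758″ = 5.6883 pc.
At distance d (pc), an angle of θ arcsec spans θ·d AU: s = 7.13 × 5.6883 = 40.558 AU.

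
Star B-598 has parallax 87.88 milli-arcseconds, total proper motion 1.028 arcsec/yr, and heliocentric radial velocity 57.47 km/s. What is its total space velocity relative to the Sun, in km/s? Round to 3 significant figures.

d = 1/p = 1/0.08788″ = 11.379 pc.
v_t = 4.740 μ d = 4.740 × 1.028 × 11.379 = 55.447 km/s.
v = √(v_r² + v_t²) = √(57.47² + 55.447²) = √6377.17 = 79.857 km/s.

79.9 km/s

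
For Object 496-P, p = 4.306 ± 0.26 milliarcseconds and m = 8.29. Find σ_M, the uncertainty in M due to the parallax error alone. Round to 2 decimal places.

M = m − 5 log₁₀ d + 5 = m + 5 log₁₀ p + 5, so ∂M/∂p = 5/(p ln 10).
σ_M = (5/ln 10) · (σ_p/p) = 2.1715 × 0.26/4.306 = 2.1715 × 0.060381 = 0.13112.

σ_M = 0.13 mag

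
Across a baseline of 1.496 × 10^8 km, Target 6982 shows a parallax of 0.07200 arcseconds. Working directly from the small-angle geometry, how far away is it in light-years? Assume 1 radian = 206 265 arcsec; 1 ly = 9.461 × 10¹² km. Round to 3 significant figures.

45.3 ly

θ = 0.07200″ = 0.07200/206265 = 3.4907 × 10^-7 rad.
d = B/θ = (1.496 × 10^8) / (3.4907 × 10^-7) = 4.2857 × 10^14 km = (4.2857 × 10^14) / (9.461 × 10^12) ly = 45.299 ly.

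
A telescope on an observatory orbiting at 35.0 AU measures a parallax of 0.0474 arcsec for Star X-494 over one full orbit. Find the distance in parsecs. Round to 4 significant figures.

With baseline B (in AU) and parallax p (in arcsec), d = B/p parsecs.
d = 35.0 / 0.0474 = 738.4 pc.

738.4 pc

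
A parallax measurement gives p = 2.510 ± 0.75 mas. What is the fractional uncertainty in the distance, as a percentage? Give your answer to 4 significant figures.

For d = 1/p, |σ_d/d| = |σ_p/p|.
σ_p/p = 0.75 / 2.510 = 0.2988 = 29.88%.

29.88%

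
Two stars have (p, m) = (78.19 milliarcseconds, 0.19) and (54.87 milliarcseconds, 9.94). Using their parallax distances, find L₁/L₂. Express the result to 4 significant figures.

L₁/L₂ = 3912

d₁ = 1/p₁ = 1/0.07819″ = 12.789 pc; d₂ = 1/p₂ = 1/0.05487″ = 18.225 pc.
M₁ = m₁ − 5 log₁₀ d₁ + 5 = 0.19 − 5.5342 + 5 = -0.3442.
M₂ = 9.94 − 6.3033 + 5 = 8.6367.
L₁/L₂ = 10^(0.4(M₂ − M₁)) = 10^(0.4 × 8.9809) = 10^3.59236 = 3911.7.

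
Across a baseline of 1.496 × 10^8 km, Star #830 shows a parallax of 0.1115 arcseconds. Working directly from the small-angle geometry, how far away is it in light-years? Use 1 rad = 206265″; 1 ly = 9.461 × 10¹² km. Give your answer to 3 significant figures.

θ = 0.1115″ = 0.1115/206265 = 5.4057 × 10^-7 rad.
d = B/θ = (1.496 × 10^8) / (5.4057 × 10^-7) = 2.7674 × 10^14 km = (2.7674 × 10^14) / (9.461 × 10^12) ly = 29.251 ly.

29.3 ly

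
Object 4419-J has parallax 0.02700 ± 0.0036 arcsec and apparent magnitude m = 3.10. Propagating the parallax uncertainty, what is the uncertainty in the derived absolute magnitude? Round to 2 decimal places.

M = m − 5 log₁₀ d + 5 = m + 5 log₁₀ p + 5, so ∂M/∂p = 5/(p ln 10).
σ_M = (5/ln 10) · (σ_p/p) = 2.1715 × 0.0036/0.02700 = 2.1715 × 0.13333 = 0.28953.

σ_M = 0.29 mag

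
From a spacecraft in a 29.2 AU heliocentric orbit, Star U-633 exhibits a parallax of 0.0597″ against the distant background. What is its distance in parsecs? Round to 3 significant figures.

With baseline B (in AU) and parallax p (in arcsec), d = B/p parsecs.
d = 29.2 / 0.0597 = 489.11 pc.

489 pc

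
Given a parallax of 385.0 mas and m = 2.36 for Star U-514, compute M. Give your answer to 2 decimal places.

M = 5.29

d = 1/p = 1/0.3850″ = 2.5974 pc.
m − M = 5 log₁₀(2.5974) − 5 = 2.0727 − 5 = -2.9273.
M = m − (m − M) = 2.36 − (-2.9273) = 5.29.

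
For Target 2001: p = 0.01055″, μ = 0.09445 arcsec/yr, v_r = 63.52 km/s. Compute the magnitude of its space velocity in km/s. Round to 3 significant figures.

d = 1/p = 1/0.01055″ = 94.787 pc.
v_t = 4.740 μ d = 4.740 × 0.09445 × 94.787 = 42.435 km/s.
v = √(v_r² + v_t²) = √(63.52² + 42.435²) = √5835.52 = 76.391 km/s.

76.4 km/s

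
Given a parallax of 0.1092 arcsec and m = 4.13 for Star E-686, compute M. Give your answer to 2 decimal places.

d = 1/p = 1/0.1092″ = 9.1575 pc.
m − M = 5 log₁₀(9.1575) − 5 = 4.8089 − 5 = -0.1911.
M = m − (m − M) = 4.13 − (-0.1911) = 4.32.

M = 4.32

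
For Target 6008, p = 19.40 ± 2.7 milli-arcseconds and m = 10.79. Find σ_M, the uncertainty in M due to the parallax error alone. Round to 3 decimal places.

M = m − 5 log₁₀ d + 5 = m + 5 log₁₀ p + 5, so ∂M/∂p = 5/(p ln 10).
σ_M = (5/ln 10) · (σ_p/p) = 2.1715 × 2.7/19.40 = 2.1715 × 0.13918 = 0.30223.

σ_M = 0.302 mag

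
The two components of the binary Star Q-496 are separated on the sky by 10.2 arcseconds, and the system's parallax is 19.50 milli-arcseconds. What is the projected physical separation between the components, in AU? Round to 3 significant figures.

d = 1/p = 1/0.01950″ = 51.282 pc.
At distance d (pc), an angle of θ arcsec spans θ·d AU: s = 10.2 × 51.282 = 523.08 AU.

523 AU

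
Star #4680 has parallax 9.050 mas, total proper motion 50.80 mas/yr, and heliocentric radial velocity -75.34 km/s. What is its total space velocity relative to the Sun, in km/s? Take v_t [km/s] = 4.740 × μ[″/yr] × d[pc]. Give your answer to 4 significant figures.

d = 1/p = 1/0.009050″ = 110.5 pc.
μ = 50.80 mas/yr = 0.05080 ″/yr.
v_t = 4.740 μ d = 4.740 × 0.05080 × 110.5 = 26.608 km/s.
v = √(v_r² + v_t²) = √((-75.34)² + 26.608²) = √6384.1 = 79.901 km/s.

79.90 km/s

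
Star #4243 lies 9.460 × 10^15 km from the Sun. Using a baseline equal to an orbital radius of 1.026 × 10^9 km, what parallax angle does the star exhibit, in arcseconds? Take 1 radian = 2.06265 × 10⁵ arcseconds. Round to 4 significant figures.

θ ≈ B/d = (1.026 × 10^9) / (9.460 × 10^15) = 1.0846 × 10^-7 rad.
In arcseconds: 1.0846 × 10^-7 × 206265 = 0.022372″.

0.02237 arcsec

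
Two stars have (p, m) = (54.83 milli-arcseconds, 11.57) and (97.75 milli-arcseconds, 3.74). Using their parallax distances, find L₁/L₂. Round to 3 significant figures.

d₁ = 1/p₁ = 1/0.05483″ = 18.238 pc; d₂ = 1/p₂ = 1/0.09775″ = 10.23 pc.
M₁ = m₁ − 5 log₁₀ d₁ + 5 = 11.57 − 6.3049 + 5 = 10.2651.
M₂ = 3.74 − 5.0494 + 5 = 3.6906.
L₁/L₂ = 10^(0.4(M₂ − M₁)) = 10^(0.4 × (-6.5745)) = 10^(-2.62980) = 0.0023453.

L₁/L₂ = 0.00235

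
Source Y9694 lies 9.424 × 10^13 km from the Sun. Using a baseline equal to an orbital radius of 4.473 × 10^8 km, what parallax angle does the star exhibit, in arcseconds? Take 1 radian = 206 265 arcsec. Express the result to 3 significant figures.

0.979 arcsec

θ ≈ B/d = (4.473 × 10^8) / (9.424 × 10^13) = 4.7464 × 10^-6 rad.
In arcseconds: 4.7464 × 10^-6 × 206265 = 0.97902″.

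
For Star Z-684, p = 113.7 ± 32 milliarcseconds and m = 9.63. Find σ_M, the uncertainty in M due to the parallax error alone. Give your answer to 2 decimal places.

σ_M = 0.61 mag

M = m − 5 log₁₀ d + 5 = m + 5 log₁₀ p + 5, so ∂M/∂p = 5/(p ln 10).
σ_M = (5/ln 10) · (σ_p/p) = 2.1715 × 32/113.7 = 2.1715 × 0.28144 = 0.61115.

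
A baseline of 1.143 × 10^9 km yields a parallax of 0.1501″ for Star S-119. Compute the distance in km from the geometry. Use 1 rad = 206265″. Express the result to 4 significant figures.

θ = 0.1501″ = 0.1501/206265 = 7.2770 × 10^-7 rad.
d = B/θ = (1.143 × 10^9) / (7.2770 × 10^-7) = 1.5707 × 10^15 km.

1.571 × 10^15 km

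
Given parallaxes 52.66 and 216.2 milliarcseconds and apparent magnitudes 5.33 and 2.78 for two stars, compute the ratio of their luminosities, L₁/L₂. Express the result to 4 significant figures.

d₁ = 1/p₁ = 1/0.05266″ = 18.99 pc; d₂ = 1/p₂ = 1/0.2162″ = 4.6253 pc.
M₁ = m₁ − 5 log₁₀ d₁ + 5 = 5.33 − 6.3926 + 5 = 3.9374.
M₂ = 2.78 − 3.3257 + 5 = 4.4543.
L₁/L₂ = 10^(0.4(M₂ − M₁)) = 10^(0.4 × 0.5169) = 10^0.20676 = 1.6098.

L₁/L₂ = 1.610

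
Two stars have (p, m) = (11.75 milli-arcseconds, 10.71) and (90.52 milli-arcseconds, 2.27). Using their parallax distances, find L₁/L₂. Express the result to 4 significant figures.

d₁ = 1/p₁ = 1/0.01175″ = 85.106 pc; d₂ = 1/p₂ = 1/0.09052″ = 11.047 pc.
M₁ = m₁ − 5 log₁₀ d₁ + 5 = 10.71 − 9.6498 + 5 = 6.0602.
M₂ = 2.27 − 5.2162 + 5 = 2.0538.
L₁/L₂ = 10^(0.4(M₂ − M₁)) = 10^(0.4 × (-4.0064)) = 10^(-1.60256) = 0.024971.

L₁/L₂ = 0.02497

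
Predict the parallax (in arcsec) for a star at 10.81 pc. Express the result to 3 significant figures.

p = 1/d = 1/10.81 = 0.092507 arcsec.

0.0925 arcsec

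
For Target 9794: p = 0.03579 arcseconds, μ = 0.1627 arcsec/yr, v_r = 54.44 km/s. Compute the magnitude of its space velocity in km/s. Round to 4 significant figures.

58.55 km/s

d = 1/p = 1/0.03579″ = 27.941 pc.
v_t = 4.740 μ d = 4.740 × 0.1627 × 27.941 = 21.548 km/s.
v = √(v_r² + v_t²) = √(54.44² + 21.548²) = √3428.03 = 58.549 km/s.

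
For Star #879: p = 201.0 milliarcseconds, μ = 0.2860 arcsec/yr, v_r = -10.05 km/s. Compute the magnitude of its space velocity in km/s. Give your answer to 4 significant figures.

12.10 km/s

d = 1/p = 1/0.2010″ = 4.9751 pc.
v_t = 4.740 μ d = 4.740 × 0.2860 × 4.9751 = 6.7444 km/s.
v = √(v_r² + v_t²) = √((-10.05)² + 6.7444²) = √146.489 = 12.103 km/s.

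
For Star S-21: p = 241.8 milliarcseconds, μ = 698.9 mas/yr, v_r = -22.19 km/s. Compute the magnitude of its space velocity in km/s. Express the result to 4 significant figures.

d = 1/p = 1/0.2418″ = 4.1356 pc.
μ = 698.9 mas/yr = 0.6989 ″/yr.
v_t = 4.740 μ d = 4.740 × 0.6989 × 4.1356 = 13.7 km/s.
v = √(v_r² + v_t²) = √((-22.19)² + 13.7²) = √680.086 = 26.078 km/s.

26.08 km/s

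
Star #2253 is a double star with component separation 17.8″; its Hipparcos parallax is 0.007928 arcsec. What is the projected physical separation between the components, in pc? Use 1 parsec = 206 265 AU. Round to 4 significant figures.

d = 1/p = 1/0.007928″ = 126.14 pc.
At distance d (pc), an angle of θ arcsec spans θ·d AU: s = 17.8 × 126.14 = 2245.3 AU.
= 2245.3 / 206265 = 0.010886 pc.

0.01089 pc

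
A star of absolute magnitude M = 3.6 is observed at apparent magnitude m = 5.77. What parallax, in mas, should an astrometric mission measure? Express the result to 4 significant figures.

36.81 mas

m − M = 5.77 − 3.6 = 2.17.
d = 10^((m−M)/5 + 1) = 10^1.434 = 27.164 pc.
p = 1/d = 1/27.164 = 0.036813 arcsec = 36.813 mas.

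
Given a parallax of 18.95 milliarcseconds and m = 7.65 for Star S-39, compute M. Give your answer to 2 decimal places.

M = 4.04

d = 1/p = 1/0.01895″ = 52.77 pc.
m − M = 5 log₁₀(52.77) − 5 = 8.6119 − 5 = 3.6119.
M = m − (m − M) = 7.65 − 3.6119 = 4.04.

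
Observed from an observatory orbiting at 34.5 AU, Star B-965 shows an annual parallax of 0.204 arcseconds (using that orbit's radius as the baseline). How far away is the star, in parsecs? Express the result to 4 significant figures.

With baseline B (in AU) and parallax p (in arcsec), d = B/p parsecs.
d = 34.5 / 0.204 = 169.12 pc.

169.1 pc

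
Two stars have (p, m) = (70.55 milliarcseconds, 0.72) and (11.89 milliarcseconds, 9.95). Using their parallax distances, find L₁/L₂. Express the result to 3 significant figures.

d₁ = 1/p₁ = 1/0.07055″ = 14.174 pc; d₂ = 1/p₂ = 1/0.01189″ = 84.104 pc.
M₁ = m₁ − 5 log₁₀ d₁ + 5 = 0.72 − 5.7575 + 5 = -0.0375.
M₂ = 9.95 − 9.6241 + 5 = 5.3259.
L₁/L₂ = 10^(0.4(M₂ − M₁)) = 10^(0.4 × 5.3634) = 10^2.14536 = 139.75.

L₁/L₂ = 140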